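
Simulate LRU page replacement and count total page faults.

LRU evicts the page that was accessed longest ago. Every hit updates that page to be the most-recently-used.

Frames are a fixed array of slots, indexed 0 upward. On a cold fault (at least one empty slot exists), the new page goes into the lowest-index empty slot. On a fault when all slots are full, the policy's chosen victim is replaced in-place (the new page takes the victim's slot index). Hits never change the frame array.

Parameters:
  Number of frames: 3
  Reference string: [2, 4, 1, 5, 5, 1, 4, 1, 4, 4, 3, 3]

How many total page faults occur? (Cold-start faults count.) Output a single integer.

Step 0: ref 2 → FAULT, frames=[2,-,-]
Step 1: ref 4 → FAULT, frames=[2,4,-]
Step 2: ref 1 → FAULT, frames=[2,4,1]
Step 3: ref 5 → FAULT (evict 2), frames=[5,4,1]
Step 4: ref 5 → HIT, frames=[5,4,1]
Step 5: ref 1 → HIT, frames=[5,4,1]
Step 6: ref 4 → HIT, frames=[5,4,1]
Step 7: ref 1 → HIT, frames=[5,4,1]
Step 8: ref 4 → HIT, frames=[5,4,1]
Step 9: ref 4 → HIT, frames=[5,4,1]
Step 10: ref 3 → FAULT (evict 5), frames=[3,4,1]
Step 11: ref 3 → HIT, frames=[3,4,1]
Total faults: 5

Answer: 5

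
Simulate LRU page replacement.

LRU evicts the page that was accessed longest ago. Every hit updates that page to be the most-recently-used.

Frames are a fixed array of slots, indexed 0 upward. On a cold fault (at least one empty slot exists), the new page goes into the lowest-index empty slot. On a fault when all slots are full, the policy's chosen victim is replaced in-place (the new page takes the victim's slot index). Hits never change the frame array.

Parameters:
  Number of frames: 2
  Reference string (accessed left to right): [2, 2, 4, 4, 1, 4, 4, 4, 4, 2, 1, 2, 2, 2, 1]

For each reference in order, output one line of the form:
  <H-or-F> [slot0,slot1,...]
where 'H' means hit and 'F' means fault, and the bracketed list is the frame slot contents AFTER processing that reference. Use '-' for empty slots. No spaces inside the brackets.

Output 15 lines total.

F [2,-]
H [2,-]
F [2,4]
H [2,4]
F [1,4]
H [1,4]
H [1,4]
H [1,4]
H [1,4]
F [2,4]
F [2,1]
H [2,1]
H [2,1]
H [2,1]
H [2,1]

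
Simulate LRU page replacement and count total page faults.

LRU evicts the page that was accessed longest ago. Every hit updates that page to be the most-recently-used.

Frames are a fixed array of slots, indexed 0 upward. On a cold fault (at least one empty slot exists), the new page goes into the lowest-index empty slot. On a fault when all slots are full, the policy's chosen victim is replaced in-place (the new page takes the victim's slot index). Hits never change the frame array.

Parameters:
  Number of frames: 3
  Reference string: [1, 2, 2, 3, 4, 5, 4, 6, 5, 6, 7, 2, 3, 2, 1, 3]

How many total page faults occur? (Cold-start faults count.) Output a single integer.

Answer: 10

Derivation:
Step 0: ref 1 → FAULT, frames=[1,-,-]
Step 1: ref 2 → FAULT, frames=[1,2,-]
Step 2: ref 2 → HIT, frames=[1,2,-]
Step 3: ref 3 → FAULT, frames=[1,2,3]
Step 4: ref 4 → FAULT (evict 1), frames=[4,2,3]
Step 5: ref 5 → FAULT (evict 2), frames=[4,5,3]
Step 6: ref 4 → HIT, frames=[4,5,3]
Step 7: ref 6 → FAULT (evict 3), frames=[4,5,6]
Step 8: ref 5 → HIT, frames=[4,5,6]
Step 9: ref 6 → HIT, frames=[4,5,6]
Step 10: ref 7 → FAULT (evict 4), frames=[7,5,6]
Step 11: ref 2 → FAULT (evict 5), frames=[7,2,6]
Step 12: ref 3 → FAULT (evict 6), frames=[7,2,3]
Step 13: ref 2 → HIT, frames=[7,2,3]
Step 14: ref 1 → FAULT (evict 7), frames=[1,2,3]
Step 15: ref 3 → HIT, frames=[1,2,3]
Total faults: 10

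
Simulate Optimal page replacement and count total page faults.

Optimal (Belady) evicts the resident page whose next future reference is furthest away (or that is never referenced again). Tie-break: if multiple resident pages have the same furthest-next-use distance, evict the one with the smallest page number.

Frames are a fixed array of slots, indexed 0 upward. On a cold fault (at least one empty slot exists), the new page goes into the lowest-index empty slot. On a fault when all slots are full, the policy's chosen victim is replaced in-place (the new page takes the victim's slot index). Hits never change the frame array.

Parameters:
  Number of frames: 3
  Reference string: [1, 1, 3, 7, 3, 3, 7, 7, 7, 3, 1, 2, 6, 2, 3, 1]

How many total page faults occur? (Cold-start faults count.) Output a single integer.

Answer: 6

Derivation:
Step 0: ref 1 → FAULT, frames=[1,-,-]
Step 1: ref 1 → HIT, frames=[1,-,-]
Step 2: ref 3 → FAULT, frames=[1,3,-]
Step 3: ref 7 → FAULT, frames=[1,3,7]
Step 4: ref 3 → HIT, frames=[1,3,7]
Step 5: ref 3 → HIT, frames=[1,3,7]
Step 6: ref 7 → HIT, frames=[1,3,7]
Step 7: ref 7 → HIT, frames=[1,3,7]
Step 8: ref 7 → HIT, frames=[1,3,7]
Step 9: ref 3 → HIT, frames=[1,3,7]
Step 10: ref 1 → HIT, frames=[1,3,7]
Step 11: ref 2 → FAULT (evict 7), frames=[1,3,2]
Step 12: ref 6 → FAULT (evict 1), frames=[6,3,2]
Step 13: ref 2 → HIT, frames=[6,3,2]
Step 14: ref 3 → HIT, frames=[6,3,2]
Step 15: ref 1 → FAULT (evict 2), frames=[6,3,1]
Total faults: 6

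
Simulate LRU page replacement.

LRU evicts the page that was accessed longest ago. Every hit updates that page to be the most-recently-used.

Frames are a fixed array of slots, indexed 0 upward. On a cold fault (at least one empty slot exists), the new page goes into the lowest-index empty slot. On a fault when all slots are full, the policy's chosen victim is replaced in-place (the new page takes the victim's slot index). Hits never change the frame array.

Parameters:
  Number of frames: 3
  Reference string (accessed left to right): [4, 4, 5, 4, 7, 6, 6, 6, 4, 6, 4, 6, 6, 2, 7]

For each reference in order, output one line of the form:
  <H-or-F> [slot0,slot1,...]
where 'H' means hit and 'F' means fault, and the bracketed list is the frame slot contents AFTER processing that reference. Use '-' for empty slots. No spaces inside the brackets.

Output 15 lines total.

F [4,-,-]
H [4,-,-]
F [4,5,-]
H [4,5,-]
F [4,5,7]
F [4,6,7]
H [4,6,7]
H [4,6,7]
H [4,6,7]
H [4,6,7]
H [4,6,7]
H [4,6,7]
H [4,6,7]
F [4,6,2]
F [7,6,2]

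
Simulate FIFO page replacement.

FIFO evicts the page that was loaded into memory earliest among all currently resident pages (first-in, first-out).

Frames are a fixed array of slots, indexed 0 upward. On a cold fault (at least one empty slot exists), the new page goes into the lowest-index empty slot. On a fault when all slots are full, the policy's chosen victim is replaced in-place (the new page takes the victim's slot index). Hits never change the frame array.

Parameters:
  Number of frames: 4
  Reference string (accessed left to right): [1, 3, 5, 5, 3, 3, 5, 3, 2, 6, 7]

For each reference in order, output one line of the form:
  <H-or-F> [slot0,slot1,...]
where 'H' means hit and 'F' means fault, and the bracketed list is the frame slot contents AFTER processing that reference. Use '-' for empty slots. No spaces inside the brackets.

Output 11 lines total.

F [1,-,-,-]
F [1,3,-,-]
F [1,3,5,-]
H [1,3,5,-]
H [1,3,5,-]
H [1,3,5,-]
H [1,3,5,-]
H [1,3,5,-]
F [1,3,5,2]
F [6,3,5,2]
F [6,7,5,2]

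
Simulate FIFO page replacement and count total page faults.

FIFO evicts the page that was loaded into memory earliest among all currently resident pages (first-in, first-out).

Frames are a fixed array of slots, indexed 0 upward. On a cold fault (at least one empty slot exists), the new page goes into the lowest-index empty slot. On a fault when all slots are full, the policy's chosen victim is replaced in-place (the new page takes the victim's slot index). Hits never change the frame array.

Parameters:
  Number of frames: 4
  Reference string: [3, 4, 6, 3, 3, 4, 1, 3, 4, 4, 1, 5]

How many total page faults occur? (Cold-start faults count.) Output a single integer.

Step 0: ref 3 → FAULT, frames=[3,-,-,-]
Step 1: ref 4 → FAULT, frames=[3,4,-,-]
Step 2: ref 6 → FAULT, frames=[3,4,6,-]
Step 3: ref 3 → HIT, frames=[3,4,6,-]
Step 4: ref 3 → HIT, frames=[3,4,6,-]
Step 5: ref 4 → HIT, frames=[3,4,6,-]
Step 6: ref 1 → FAULT, frames=[3,4,6,1]
Step 7: ref 3 → HIT, frames=[3,4,6,1]
Step 8: ref 4 → HIT, frames=[3,4,6,1]
Step 9: ref 4 → HIT, frames=[3,4,6,1]
Step 10: ref 1 → HIT, frames=[3,4,6,1]
Step 11: ref 5 → FAULT (evict 3), frames=[5,4,6,1]
Total faults: 5

Answer: 5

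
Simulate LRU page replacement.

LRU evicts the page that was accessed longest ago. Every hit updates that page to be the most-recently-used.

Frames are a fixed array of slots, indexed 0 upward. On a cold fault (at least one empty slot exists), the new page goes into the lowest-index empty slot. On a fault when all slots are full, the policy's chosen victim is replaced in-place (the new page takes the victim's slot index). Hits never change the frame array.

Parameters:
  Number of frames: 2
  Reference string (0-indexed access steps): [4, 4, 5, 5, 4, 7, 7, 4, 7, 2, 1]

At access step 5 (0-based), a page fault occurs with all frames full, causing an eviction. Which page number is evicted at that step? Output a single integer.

Answer: 5

Derivation:
Step 0: ref 4 -> FAULT, frames=[4,-]
Step 1: ref 4 -> HIT, frames=[4,-]
Step 2: ref 5 -> FAULT, frames=[4,5]
Step 3: ref 5 -> HIT, frames=[4,5]
Step 4: ref 4 -> HIT, frames=[4,5]
Step 5: ref 7 -> FAULT, evict 5, frames=[4,7]
At step 5: evicted page 5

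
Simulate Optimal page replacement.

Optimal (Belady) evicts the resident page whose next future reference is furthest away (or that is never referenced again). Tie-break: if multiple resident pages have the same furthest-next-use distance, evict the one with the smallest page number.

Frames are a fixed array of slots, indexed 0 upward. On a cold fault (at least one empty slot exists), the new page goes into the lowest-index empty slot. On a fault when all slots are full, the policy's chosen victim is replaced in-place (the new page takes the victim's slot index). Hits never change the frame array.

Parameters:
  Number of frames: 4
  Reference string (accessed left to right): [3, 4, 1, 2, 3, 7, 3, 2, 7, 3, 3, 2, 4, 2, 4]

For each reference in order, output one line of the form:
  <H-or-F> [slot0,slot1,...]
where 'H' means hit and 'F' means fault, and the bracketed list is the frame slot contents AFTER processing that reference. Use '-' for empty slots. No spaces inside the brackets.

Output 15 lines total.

F [3,-,-,-]
F [3,4,-,-]
F [3,4,1,-]
F [3,4,1,2]
H [3,4,1,2]
F [3,4,7,2]
H [3,4,7,2]
H [3,4,7,2]
H [3,4,7,2]
H [3,4,7,2]
H [3,4,7,2]
H [3,4,7,2]
H [3,4,7,2]
H [3,4,7,2]
H [3,4,7,2]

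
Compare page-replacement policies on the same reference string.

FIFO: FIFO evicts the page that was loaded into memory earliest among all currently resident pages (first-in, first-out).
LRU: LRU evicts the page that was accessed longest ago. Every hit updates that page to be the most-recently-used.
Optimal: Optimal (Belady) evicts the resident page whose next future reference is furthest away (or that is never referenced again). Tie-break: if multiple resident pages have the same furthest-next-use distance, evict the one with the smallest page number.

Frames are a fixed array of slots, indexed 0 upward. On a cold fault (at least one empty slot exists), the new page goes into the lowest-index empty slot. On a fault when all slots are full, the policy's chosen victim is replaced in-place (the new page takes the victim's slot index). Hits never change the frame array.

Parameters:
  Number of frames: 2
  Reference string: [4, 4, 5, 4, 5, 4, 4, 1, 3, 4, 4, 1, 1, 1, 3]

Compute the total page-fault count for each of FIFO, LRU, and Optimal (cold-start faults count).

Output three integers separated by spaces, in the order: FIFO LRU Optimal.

Answer: 7 7 5

Derivation:
--- FIFO ---
  step 0: ref 4 -> FAULT, frames=[4,-] (faults so far: 1)
  step 1: ref 4 -> HIT, frames=[4,-] (faults so far: 1)
  step 2: ref 5 -> FAULT, frames=[4,5] (faults so far: 2)
  step 3: ref 4 -> HIT, frames=[4,5] (faults so far: 2)
  step 4: ref 5 -> HIT, frames=[4,5] (faults so far: 2)
  step 5: ref 4 -> HIT, frames=[4,5] (faults so far: 2)
  step 6: ref 4 -> HIT, frames=[4,5] (faults so far: 2)
  step 7: ref 1 -> FAULT, evict 4, frames=[1,5] (faults so far: 3)
  step 8: ref 3 -> FAULT, evict 5, frames=[1,3] (faults so far: 4)
  step 9: ref 4 -> FAULT, evict 1, frames=[4,3] (faults so far: 5)
  step 10: ref 4 -> HIT, frames=[4,3] (faults so far: 5)
  step 11: ref 1 -> FAULT, evict 3, frames=[4,1] (faults so far: 6)
  step 12: ref 1 -> HIT, frames=[4,1] (faults so far: 6)
  step 13: ref 1 -> HIT, frames=[4,1] (faults so far: 6)
  step 14: ref 3 -> FAULT, evict 4, frames=[3,1] (faults so far: 7)
  FIFO total faults: 7
--- LRU ---
  step 0: ref 4 -> FAULT, frames=[4,-] (faults so far: 1)
  step 1: ref 4 -> HIT, frames=[4,-] (faults so far: 1)
  step 2: ref 5 -> FAULT, frames=[4,5] (faults so far: 2)
  step 3: ref 4 -> HIT, frames=[4,5] (faults so far: 2)
  step 4: ref 5 -> HIT, frames=[4,5] (faults so far: 2)
  step 5: ref 4 -> HIT, frames=[4,5] (faults so far: 2)
  step 6: ref 4 -> HIT, frames=[4,5] (faults so far: 2)
  step 7: ref 1 -> FAULT, evict 5, frames=[4,1] (faults so far: 3)
  step 8: ref 3 -> FAULT, evict 4, frames=[3,1] (faults so far: 4)
  step 9: ref 4 -> FAULT, evict 1, frames=[3,4] (faults so far: 5)
  step 10: ref 4 -> HIT, frames=[3,4] (faults so far: 5)
  step 11: ref 1 -> FAULT, evict 3, frames=[1,4] (faults so far: 6)
  step 12: ref 1 -> HIT, frames=[1,4] (faults so far: 6)
  step 13: ref 1 -> HIT, frames=[1,4] (faults so far: 6)
  step 14: ref 3 -> FAULT, evict 4, frames=[1,3] (faults so far: 7)
  LRU total faults: 7
--- Optimal ---
  step 0: ref 4 -> FAULT, frames=[4,-] (faults so far: 1)
  step 1: ref 4 -> HIT, frames=[4,-] (faults so far: 1)
  step 2: ref 5 -> FAULT, frames=[4,5] (faults so far: 2)
  step 3: ref 4 -> HIT, frames=[4,5] (faults so far: 2)
  step 4: ref 5 -> HIT, frames=[4,5] (faults so far: 2)
  step 5: ref 4 -> HIT, frames=[4,5] (faults so far: 2)
  step 6: ref 4 -> HIT, frames=[4,5] (faults so far: 2)
  step 7: ref 1 -> FAULT, evict 5, frames=[4,1] (faults so far: 3)
  step 8: ref 3 -> FAULT, evict 1, frames=[4,3] (faults so far: 4)
  step 9: ref 4 -> HIT, frames=[4,3] (faults so far: 4)
  step 10: ref 4 -> HIT, frames=[4,3] (faults so far: 4)
  step 11: ref 1 -> FAULT, evict 4, frames=[1,3] (faults so far: 5)
  step 12: ref 1 -> HIT, frames=[1,3] (faults so far: 5)
  step 13: ref 1 -> HIT, frames=[1,3] (faults so far: 5)
  step 14: ref 3 -> HIT, frames=[1,3] (faults so far: 5)
  Optimal total faults: 5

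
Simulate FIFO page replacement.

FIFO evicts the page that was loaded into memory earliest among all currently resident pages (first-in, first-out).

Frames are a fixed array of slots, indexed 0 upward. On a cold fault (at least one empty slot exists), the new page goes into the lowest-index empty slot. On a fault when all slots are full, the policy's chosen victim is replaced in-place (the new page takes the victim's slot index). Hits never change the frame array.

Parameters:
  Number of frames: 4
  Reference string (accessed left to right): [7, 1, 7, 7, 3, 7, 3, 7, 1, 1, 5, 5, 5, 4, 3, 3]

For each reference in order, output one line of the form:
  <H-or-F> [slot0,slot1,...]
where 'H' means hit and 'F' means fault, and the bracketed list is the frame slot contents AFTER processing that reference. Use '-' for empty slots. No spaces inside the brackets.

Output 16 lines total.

F [7,-,-,-]
F [7,1,-,-]
H [7,1,-,-]
H [7,1,-,-]
F [7,1,3,-]
H [7,1,3,-]
H [7,1,3,-]
H [7,1,3,-]
H [7,1,3,-]
H [7,1,3,-]
F [7,1,3,5]
H [7,1,3,5]
H [7,1,3,5]
F [4,1,3,5]
H [4,1,3,5]
H [4,1,3,5]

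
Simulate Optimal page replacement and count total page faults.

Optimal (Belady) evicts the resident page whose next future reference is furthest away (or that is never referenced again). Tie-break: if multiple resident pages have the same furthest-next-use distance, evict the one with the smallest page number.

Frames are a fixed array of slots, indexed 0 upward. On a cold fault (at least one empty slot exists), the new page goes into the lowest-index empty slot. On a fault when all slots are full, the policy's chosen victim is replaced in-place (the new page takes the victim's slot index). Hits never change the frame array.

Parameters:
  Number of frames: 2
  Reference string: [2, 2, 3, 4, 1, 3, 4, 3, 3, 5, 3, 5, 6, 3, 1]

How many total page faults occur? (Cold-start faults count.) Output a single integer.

Step 0: ref 2 → FAULT, frames=[2,-]
Step 1: ref 2 → HIT, frames=[2,-]
Step 2: ref 3 → FAULT, frames=[2,3]
Step 3: ref 4 → FAULT (evict 2), frames=[4,3]
Step 4: ref 1 → FAULT (evict 4), frames=[1,3]
Step 5: ref 3 → HIT, frames=[1,3]
Step 6: ref 4 → FAULT (evict 1), frames=[4,3]
Step 7: ref 3 → HIT, frames=[4,3]
Step 8: ref 3 → HIT, frames=[4,3]
Step 9: ref 5 → FAULT (evict 4), frames=[5,3]
Step 10: ref 3 → HIT, frames=[5,3]
Step 11: ref 5 → HIT, frames=[5,3]
Step 12: ref 6 → FAULT (evict 5), frames=[6,3]
Step 13: ref 3 → HIT, frames=[6,3]
Step 14: ref 1 → FAULT (evict 3), frames=[6,1]
Total faults: 8

Answer: 8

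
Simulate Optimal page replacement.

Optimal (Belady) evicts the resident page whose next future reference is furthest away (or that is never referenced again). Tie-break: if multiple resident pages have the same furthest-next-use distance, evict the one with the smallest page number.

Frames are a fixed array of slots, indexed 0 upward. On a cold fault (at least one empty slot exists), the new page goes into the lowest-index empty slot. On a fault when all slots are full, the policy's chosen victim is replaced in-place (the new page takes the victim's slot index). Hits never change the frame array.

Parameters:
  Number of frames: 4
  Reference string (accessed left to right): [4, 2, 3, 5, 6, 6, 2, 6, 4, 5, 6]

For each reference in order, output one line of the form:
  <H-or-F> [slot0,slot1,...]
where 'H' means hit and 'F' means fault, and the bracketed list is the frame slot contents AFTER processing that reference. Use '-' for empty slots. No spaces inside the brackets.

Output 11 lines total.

F [4,-,-,-]
F [4,2,-,-]
F [4,2,3,-]
F [4,2,3,5]
F [4,2,6,5]
H [4,2,6,5]
H [4,2,6,5]
H [4,2,6,5]
H [4,2,6,5]
H [4,2,6,5]
H [4,2,6,5]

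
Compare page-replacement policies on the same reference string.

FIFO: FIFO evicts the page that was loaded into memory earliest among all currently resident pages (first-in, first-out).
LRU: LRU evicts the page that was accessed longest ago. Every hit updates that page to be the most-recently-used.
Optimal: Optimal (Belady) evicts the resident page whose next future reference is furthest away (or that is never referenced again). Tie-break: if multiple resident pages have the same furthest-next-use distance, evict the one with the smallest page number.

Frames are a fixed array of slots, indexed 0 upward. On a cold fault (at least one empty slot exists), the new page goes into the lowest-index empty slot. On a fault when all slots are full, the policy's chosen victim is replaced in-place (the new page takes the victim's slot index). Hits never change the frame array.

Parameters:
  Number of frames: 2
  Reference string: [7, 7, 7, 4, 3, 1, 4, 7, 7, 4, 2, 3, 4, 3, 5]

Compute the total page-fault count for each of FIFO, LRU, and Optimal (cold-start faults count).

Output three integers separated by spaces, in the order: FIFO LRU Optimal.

Answer: 10 10 8

Derivation:
--- FIFO ---
  step 0: ref 7 -> FAULT, frames=[7,-] (faults so far: 1)
  step 1: ref 7 -> HIT, frames=[7,-] (faults so far: 1)
  step 2: ref 7 -> HIT, frames=[7,-] (faults so far: 1)
  step 3: ref 4 -> FAULT, frames=[7,4] (faults so far: 2)
  step 4: ref 3 -> FAULT, evict 7, frames=[3,4] (faults so far: 3)
  step 5: ref 1 -> FAULT, evict 4, frames=[3,1] (faults so far: 4)
  step 6: ref 4 -> FAULT, evict 3, frames=[4,1] (faults so far: 5)
  step 7: ref 7 -> FAULT, evict 1, frames=[4,7] (faults so far: 6)
  step 8: ref 7 -> HIT, frames=[4,7] (faults so far: 6)
  step 9: ref 4 -> HIT, frames=[4,7] (faults so far: 6)
  step 10: ref 2 -> FAULT, evict 4, frames=[2,7] (faults so far: 7)
  step 11: ref 3 -> FAULT, evict 7, frames=[2,3] (faults so far: 8)
  step 12: ref 4 -> FAULT, evict 2, frames=[4,3] (faults so far: 9)
  step 13: ref 3 -> HIT, frames=[4,3] (faults so far: 9)
  step 14: ref 5 -> FAULT, evict 3, frames=[4,5] (faults so far: 10)
  FIFO total faults: 10
--- LRU ---
  step 0: ref 7 -> FAULT, frames=[7,-] (faults so far: 1)
  step 1: ref 7 -> HIT, frames=[7,-] (faults so far: 1)
  step 2: ref 7 -> HIT, frames=[7,-] (faults so far: 1)
  step 3: ref 4 -> FAULT, frames=[7,4] (faults so far: 2)
  step 4: ref 3 -> FAULT, evict 7, frames=[3,4] (faults so far: 3)
  step 5: ref 1 -> FAULT, evict 4, frames=[3,1] (faults so far: 4)
  step 6: ref 4 -> FAULT, evict 3, frames=[4,1] (faults so far: 5)
  step 7: ref 7 -> FAULT, evict 1, frames=[4,7] (faults so far: 6)
  step 8: ref 7 -> HIT, frames=[4,7] (faults so far: 6)
  step 9: ref 4 -> HIT, frames=[4,7] (faults so far: 6)
  step 10: ref 2 -> FAULT, evict 7, frames=[4,2] (faults so far: 7)
  step 11: ref 3 -> FAULT, evict 4, frames=[3,2] (faults so far: 8)
  step 12: ref 4 -> FAULT, evict 2, frames=[3,4] (faults so far: 9)
  step 13: ref 3 -> HIT, frames=[3,4] (faults so far: 9)
  step 14: ref 5 -> FAULT, evict 4, frames=[3,5] (faults so far: 10)
  LRU total faults: 10
--- Optimal ---
  step 0: ref 7 -> FAULT, frames=[7,-] (faults so far: 1)
  step 1: ref 7 -> HIT, frames=[7,-] (faults so far: 1)
  step 2: ref 7 -> HIT, frames=[7,-] (faults so far: 1)
  step 3: ref 4 -> FAULT, frames=[7,4] (faults so far: 2)
  step 4: ref 3 -> FAULT, evict 7, frames=[3,4] (faults so far: 3)
  step 5: ref 1 -> FAULT, evict 3, frames=[1,4] (faults so far: 4)
  step 6: ref 4 -> HIT, frames=[1,4] (faults so far: 4)
  step 7: ref 7 -> FAULT, evict 1, frames=[7,4] (faults so far: 5)
  step 8: ref 7 -> HIT, frames=[7,4] (faults so far: 5)
  step 9: ref 4 -> HIT, frames=[7,4] (faults so far: 5)
  step 10: ref 2 -> FAULT, evict 7, frames=[2,4] (faults so far: 6)
  step 11: ref 3 -> FAULT, evict 2, frames=[3,4] (faults so far: 7)
  step 12: ref 4 -> HIT, frames=[3,4] (faults so far: 7)
  step 13: ref 3 -> HIT, frames=[3,4] (faults so far: 7)
  step 14: ref 5 -> FAULT, evict 3, frames=[5,4] (faults so far: 8)
  Optimal total faults: 8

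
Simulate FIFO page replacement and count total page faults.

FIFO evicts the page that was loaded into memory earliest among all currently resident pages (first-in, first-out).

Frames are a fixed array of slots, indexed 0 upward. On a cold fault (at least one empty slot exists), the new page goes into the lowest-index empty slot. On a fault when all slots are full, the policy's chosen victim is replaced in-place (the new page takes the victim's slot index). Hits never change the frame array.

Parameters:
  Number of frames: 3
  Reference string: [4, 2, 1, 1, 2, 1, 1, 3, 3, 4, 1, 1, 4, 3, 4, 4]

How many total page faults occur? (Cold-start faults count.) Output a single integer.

Step 0: ref 4 → FAULT, frames=[4,-,-]
Step 1: ref 2 → FAULT, frames=[4,2,-]
Step 2: ref 1 → FAULT, frames=[4,2,1]
Step 3: ref 1 → HIT, frames=[4,2,1]
Step 4: ref 2 → HIT, frames=[4,2,1]
Step 5: ref 1 → HIT, frames=[4,2,1]
Step 6: ref 1 → HIT, frames=[4,2,1]
Step 7: ref 3 → FAULT (evict 4), frames=[3,2,1]
Step 8: ref 3 → HIT, frames=[3,2,1]
Step 9: ref 4 → FAULT (evict 2), frames=[3,4,1]
Step 10: ref 1 → HIT, frames=[3,4,1]
Step 11: ref 1 → HIT, frames=[3,4,1]
Step 12: ref 4 → HIT, frames=[3,4,1]
Step 13: ref 3 → HIT, frames=[3,4,1]
Step 14: ref 4 → HIT, frames=[3,4,1]
Step 15: ref 4 → HIT, frames=[3,4,1]
Total faults: 5

Answer: 5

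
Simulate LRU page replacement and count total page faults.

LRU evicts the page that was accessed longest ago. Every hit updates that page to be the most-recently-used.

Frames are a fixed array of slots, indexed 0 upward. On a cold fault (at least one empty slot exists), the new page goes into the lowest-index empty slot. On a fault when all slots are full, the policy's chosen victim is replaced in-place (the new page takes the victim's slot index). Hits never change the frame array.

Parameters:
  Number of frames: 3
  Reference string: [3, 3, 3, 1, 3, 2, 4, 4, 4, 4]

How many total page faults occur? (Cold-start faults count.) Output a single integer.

Answer: 4

Derivation:
Step 0: ref 3 → FAULT, frames=[3,-,-]
Step 1: ref 3 → HIT, frames=[3,-,-]
Step 2: ref 3 → HIT, frames=[3,-,-]
Step 3: ref 1 → FAULT, frames=[3,1,-]
Step 4: ref 3 → HIT, frames=[3,1,-]
Step 5: ref 2 → FAULT, frames=[3,1,2]
Step 6: ref 4 → FAULT (evict 1), frames=[3,4,2]
Step 7: ref 4 → HIT, frames=[3,4,2]
Step 8: ref 4 → HIT, frames=[3,4,2]
Step 9: ref 4 → HIT, frames=[3,4,2]
Total faults: 4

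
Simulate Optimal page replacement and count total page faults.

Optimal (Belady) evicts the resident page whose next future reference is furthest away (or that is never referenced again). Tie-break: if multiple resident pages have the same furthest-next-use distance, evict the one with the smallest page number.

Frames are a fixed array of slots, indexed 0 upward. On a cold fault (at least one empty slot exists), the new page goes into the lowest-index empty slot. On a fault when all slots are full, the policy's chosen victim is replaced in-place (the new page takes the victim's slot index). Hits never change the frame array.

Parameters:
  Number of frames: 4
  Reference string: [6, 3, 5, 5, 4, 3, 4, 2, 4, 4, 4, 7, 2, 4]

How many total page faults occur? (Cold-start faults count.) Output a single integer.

Answer: 6

Derivation:
Step 0: ref 6 → FAULT, frames=[6,-,-,-]
Step 1: ref 3 → FAULT, frames=[6,3,-,-]
Step 2: ref 5 → FAULT, frames=[6,3,5,-]
Step 3: ref 5 → HIT, frames=[6,3,5,-]
Step 4: ref 4 → FAULT, frames=[6,3,5,4]
Step 5: ref 3 → HIT, frames=[6,3,5,4]
Step 6: ref 4 → HIT, frames=[6,3,5,4]
Step 7: ref 2 → FAULT (evict 3), frames=[6,2,5,4]
Step 8: ref 4 → HIT, frames=[6,2,5,4]
Step 9: ref 4 → HIT, frames=[6,2,5,4]
Step 10: ref 4 → HIT, frames=[6,2,5,4]
Step 11: ref 7 → FAULT (evict 5), frames=[6,2,7,4]
Step 12: ref 2 → HIT, frames=[6,2,7,4]
Step 13: ref 4 → HIT, frames=[6,2,7,4]
Total faults: 6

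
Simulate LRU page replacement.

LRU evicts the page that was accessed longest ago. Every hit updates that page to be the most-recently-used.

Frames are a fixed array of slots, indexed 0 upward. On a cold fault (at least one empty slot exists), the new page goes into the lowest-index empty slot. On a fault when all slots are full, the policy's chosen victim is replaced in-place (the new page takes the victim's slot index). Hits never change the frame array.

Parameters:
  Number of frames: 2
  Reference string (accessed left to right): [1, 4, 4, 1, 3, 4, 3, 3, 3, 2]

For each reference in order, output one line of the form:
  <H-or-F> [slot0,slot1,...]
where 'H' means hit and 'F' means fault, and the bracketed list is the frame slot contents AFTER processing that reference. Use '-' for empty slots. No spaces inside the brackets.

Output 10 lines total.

F [1,-]
F [1,4]
H [1,4]
H [1,4]
F [1,3]
F [4,3]
H [4,3]
H [4,3]
H [4,3]
F [2,3]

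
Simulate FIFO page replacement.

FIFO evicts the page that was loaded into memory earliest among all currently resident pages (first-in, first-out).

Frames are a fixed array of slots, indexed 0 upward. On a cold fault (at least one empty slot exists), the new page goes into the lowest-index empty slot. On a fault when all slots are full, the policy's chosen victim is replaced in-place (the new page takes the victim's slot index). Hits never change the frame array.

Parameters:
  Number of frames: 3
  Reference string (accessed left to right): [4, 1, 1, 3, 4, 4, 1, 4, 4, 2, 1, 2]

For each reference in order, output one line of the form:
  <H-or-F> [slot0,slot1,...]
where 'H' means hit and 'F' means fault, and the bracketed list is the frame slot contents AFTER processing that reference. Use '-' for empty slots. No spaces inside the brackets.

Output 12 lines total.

F [4,-,-]
F [4,1,-]
H [4,1,-]
F [4,1,3]
H [4,1,3]
H [4,1,3]
H [4,1,3]
H [4,1,3]
H [4,1,3]
F [2,1,3]
H [2,1,3]
H [2,1,3]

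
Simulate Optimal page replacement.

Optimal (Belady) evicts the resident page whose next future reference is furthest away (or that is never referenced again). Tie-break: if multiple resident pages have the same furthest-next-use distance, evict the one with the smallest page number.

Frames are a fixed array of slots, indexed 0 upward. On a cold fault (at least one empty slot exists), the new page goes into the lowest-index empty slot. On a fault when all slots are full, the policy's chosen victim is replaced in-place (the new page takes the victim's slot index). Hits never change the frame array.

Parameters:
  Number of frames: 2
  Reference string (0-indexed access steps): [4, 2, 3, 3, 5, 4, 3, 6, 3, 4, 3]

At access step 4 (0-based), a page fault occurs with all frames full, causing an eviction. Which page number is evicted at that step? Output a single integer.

Step 0: ref 4 -> FAULT, frames=[4,-]
Step 1: ref 2 -> FAULT, frames=[4,2]
Step 2: ref 3 -> FAULT, evict 2, frames=[4,3]
Step 3: ref 3 -> HIT, frames=[4,3]
Step 4: ref 5 -> FAULT, evict 3, frames=[4,5]
At step 4: evicted page 3

Answer: 3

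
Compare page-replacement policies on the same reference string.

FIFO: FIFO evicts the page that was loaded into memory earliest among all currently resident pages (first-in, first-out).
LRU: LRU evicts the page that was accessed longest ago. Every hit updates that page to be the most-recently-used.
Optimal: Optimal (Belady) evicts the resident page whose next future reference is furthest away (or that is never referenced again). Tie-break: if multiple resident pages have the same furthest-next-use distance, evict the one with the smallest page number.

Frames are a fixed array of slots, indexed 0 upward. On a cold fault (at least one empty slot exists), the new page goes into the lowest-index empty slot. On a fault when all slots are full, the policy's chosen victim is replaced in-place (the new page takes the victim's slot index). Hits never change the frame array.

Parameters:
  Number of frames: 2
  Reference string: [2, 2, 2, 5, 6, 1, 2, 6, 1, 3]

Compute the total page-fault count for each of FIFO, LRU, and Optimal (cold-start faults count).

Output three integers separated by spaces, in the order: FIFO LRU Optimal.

--- FIFO ---
  step 0: ref 2 -> FAULT, frames=[2,-] (faults so far: 1)
  step 1: ref 2 -> HIT, frames=[2,-] (faults so far: 1)
  step 2: ref 2 -> HIT, frames=[2,-] (faults so far: 1)
  step 3: ref 5 -> FAULT, frames=[2,5] (faults so far: 2)
  step 4: ref 6 -> FAULT, evict 2, frames=[6,5] (faults so far: 3)
  step 5: ref 1 -> FAULT, evict 5, frames=[6,1] (faults so far: 4)
  step 6: ref 2 -> FAULT, evict 6, frames=[2,1] (faults so far: 5)
  step 7: ref 6 -> FAULT, evict 1, frames=[2,6] (faults so far: 6)
  step 8: ref 1 -> FAULT, evict 2, frames=[1,6] (faults so far: 7)
  step 9: ref 3 -> FAULT, evict 6, frames=[1,3] (faults so far: 8)
  FIFO total faults: 8
--- LRU ---
  step 0: ref 2 -> FAULT, frames=[2,-] (faults so far: 1)
  step 1: ref 2 -> HIT, frames=[2,-] (faults so far: 1)
  step 2: ref 2 -> HIT, frames=[2,-] (faults so far: 1)
  step 3: ref 5 -> FAULT, frames=[2,5] (faults so far: 2)
  step 4: ref 6 -> FAULT, evict 2, frames=[6,5] (faults so far: 3)
  step 5: ref 1 -> FAULT, evict 5, frames=[6,1] (faults so far: 4)
  step 6: ref 2 -> FAULT, evict 6, frames=[2,1] (faults so far: 5)
  step 7: ref 6 -> FAULT, evict 1, frames=[2,6] (faults so far: 6)
  step 8: ref 1 -> FAULT, evict 2, frames=[1,6] (faults so far: 7)
  step 9: ref 3 -> FAULT, evict 6, frames=[1,3] (faults so far: 8)
  LRU total faults: 8
--- Optimal ---
  step 0: ref 2 -> FAULT, frames=[2,-] (faults so far: 1)
  step 1: ref 2 -> HIT, frames=[2,-] (faults so far: 1)
  step 2: ref 2 -> HIT, frames=[2,-] (faults so far: 1)
  step 3: ref 5 -> FAULT, frames=[2,5] (faults so far: 2)
  step 4: ref 6 -> FAULT, evict 5, frames=[2,6] (faults so far: 3)
  step 5: ref 1 -> FAULT, evict 6, frames=[2,1] (faults so far: 4)
  step 6: ref 2 -> HIT, frames=[2,1] (faults so far: 4)
  step 7: ref 6 -> FAULT, evict 2, frames=[6,1] (faults so far: 5)
  step 8: ref 1 -> HIT, frames=[6,1] (faults so far: 5)
  step 9: ref 3 -> FAULT, evict 1, frames=[6,3] (faults so far: 6)
  Optimal total faults: 6

Answer: 8 8 6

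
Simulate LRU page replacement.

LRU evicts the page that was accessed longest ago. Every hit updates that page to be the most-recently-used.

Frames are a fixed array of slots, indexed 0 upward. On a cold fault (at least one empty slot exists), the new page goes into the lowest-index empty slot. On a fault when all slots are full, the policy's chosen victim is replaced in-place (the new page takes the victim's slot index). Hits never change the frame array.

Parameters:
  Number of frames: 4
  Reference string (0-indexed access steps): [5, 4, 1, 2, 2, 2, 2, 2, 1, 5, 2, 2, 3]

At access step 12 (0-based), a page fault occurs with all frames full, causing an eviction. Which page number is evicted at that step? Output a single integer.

Answer: 4

Derivation:
Step 0: ref 5 -> FAULT, frames=[5,-,-,-]
Step 1: ref 4 -> FAULT, frames=[5,4,-,-]
Step 2: ref 1 -> FAULT, frames=[5,4,1,-]
Step 3: ref 2 -> FAULT, frames=[5,4,1,2]
Step 4: ref 2 -> HIT, frames=[5,4,1,2]
Step 5: ref 2 -> HIT, frames=[5,4,1,2]
Step 6: ref 2 -> HIT, frames=[5,4,1,2]
Step 7: ref 2 -> HIT, frames=[5,4,1,2]
Step 8: ref 1 -> HIT, frames=[5,4,1,2]
Step 9: ref 5 -> HIT, frames=[5,4,1,2]
Step 10: ref 2 -> HIT, frames=[5,4,1,2]
Step 11: ref 2 -> HIT, frames=[5,4,1,2]
Step 12: ref 3 -> FAULT, evict 4, frames=[5,3,1,2]
At step 12: evicted page 4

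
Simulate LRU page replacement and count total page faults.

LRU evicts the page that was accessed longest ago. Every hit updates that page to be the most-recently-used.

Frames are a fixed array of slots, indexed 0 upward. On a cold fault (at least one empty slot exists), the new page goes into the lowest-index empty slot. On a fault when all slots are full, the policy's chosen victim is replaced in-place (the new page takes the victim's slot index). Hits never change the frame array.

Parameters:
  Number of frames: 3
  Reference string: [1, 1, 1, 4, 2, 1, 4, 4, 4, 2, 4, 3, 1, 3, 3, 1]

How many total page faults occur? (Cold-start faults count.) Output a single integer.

Step 0: ref 1 → FAULT, frames=[1,-,-]
Step 1: ref 1 → HIT, frames=[1,-,-]
Step 2: ref 1 → HIT, frames=[1,-,-]
Step 3: ref 4 → FAULT, frames=[1,4,-]
Step 4: ref 2 → FAULT, frames=[1,4,2]
Step 5: ref 1 → HIT, frames=[1,4,2]
Step 6: ref 4 → HIT, frames=[1,4,2]
Step 7: ref 4 → HIT, frames=[1,4,2]
Step 8: ref 4 → HIT, frames=[1,4,2]
Step 9: ref 2 → HIT, frames=[1,4,2]
Step 10: ref 4 → HIT, frames=[1,4,2]
Step 11: ref 3 → FAULT (evict 1), frames=[3,4,2]
Step 12: ref 1 → FAULT (evict 2), frames=[3,4,1]
Step 13: ref 3 → HIT, frames=[3,4,1]
Step 14: ref 3 → HIT, frames=[3,4,1]
Step 15: ref 1 → HIT, frames=[3,4,1]
Total faults: 5

Answer: 5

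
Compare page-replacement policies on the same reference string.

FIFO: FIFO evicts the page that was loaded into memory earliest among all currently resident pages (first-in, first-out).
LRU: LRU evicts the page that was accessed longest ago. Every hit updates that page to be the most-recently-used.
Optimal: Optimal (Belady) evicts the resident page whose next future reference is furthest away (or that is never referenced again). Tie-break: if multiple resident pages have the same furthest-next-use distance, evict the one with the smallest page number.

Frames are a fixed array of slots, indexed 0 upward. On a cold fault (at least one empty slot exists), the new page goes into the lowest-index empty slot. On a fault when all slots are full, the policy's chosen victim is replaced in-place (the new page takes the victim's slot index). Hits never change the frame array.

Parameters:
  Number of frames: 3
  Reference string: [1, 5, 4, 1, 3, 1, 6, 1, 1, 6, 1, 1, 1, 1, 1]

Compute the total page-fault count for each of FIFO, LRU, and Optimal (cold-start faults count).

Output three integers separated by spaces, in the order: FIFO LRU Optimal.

--- FIFO ---
  step 0: ref 1 -> FAULT, frames=[1,-,-] (faults so far: 1)
  step 1: ref 5 -> FAULT, frames=[1,5,-] (faults so far: 2)
  step 2: ref 4 -> FAULT, frames=[1,5,4] (faults so far: 3)
  step 3: ref 1 -> HIT, frames=[1,5,4] (faults so far: 3)
  step 4: ref 3 -> FAULT, evict 1, frames=[3,5,4] (faults so far: 4)
  step 5: ref 1 -> FAULT, evict 5, frames=[3,1,4] (faults so far: 5)
  step 6: ref 6 -> FAULT, evict 4, frames=[3,1,6] (faults so far: 6)
  step 7: ref 1 -> HIT, frames=[3,1,6] (faults so far: 6)
  step 8: ref 1 -> HIT, frames=[3,1,6] (faults so far: 6)
  step 9: ref 6 -> HIT, frames=[3,1,6] (faults so far: 6)
  step 10: ref 1 -> HIT, frames=[3,1,6] (faults so far: 6)
  step 11: ref 1 -> HIT, frames=[3,1,6] (faults so far: 6)
  step 12: ref 1 -> HIT, frames=[3,1,6] (faults so far: 6)
  step 13: ref 1 -> HIT, frames=[3,1,6] (faults so far: 6)
  step 14: ref 1 -> HIT, frames=[3,1,6] (faults so far: 6)
  FIFO total faults: 6
--- LRU ---
  step 0: ref 1 -> FAULT, frames=[1,-,-] (faults so far: 1)
  step 1: ref 5 -> FAULT, frames=[1,5,-] (faults so far: 2)
  step 2: ref 4 -> FAULT, frames=[1,5,4] (faults so far: 3)
  step 3: ref 1 -> HIT, frames=[1,5,4] (faults so far: 3)
  step 4: ref 3 -> FAULT, evict 5, frames=[1,3,4] (faults so far: 4)
  step 5: ref 1 -> HIT, frames=[1,3,4] (faults so far: 4)
  step 6: ref 6 -> FAULT, evict 4, frames=[1,3,6] (faults so far: 5)
  step 7: ref 1 -> HIT, frames=[1,3,6] (faults so far: 5)
  step 8: ref 1 -> HIT, frames=[1,3,6] (faults so far: 5)
  step 9: ref 6 -> HIT, frames=[1,3,6] (faults so far: 5)
  step 10: ref 1 -> HIT, frames=[1,3,6] (faults so far: 5)
  step 11: ref 1 -> HIT, frames=[1,3,6] (faults so far: 5)
  step 12: ref 1 -> HIT, frames=[1,3,6] (faults so far: 5)
  step 13: ref 1 -> HIT, frames=[1,3,6] (faults so far: 5)
  step 14: ref 1 -> HIT, frames=[1,3,6] (faults so far: 5)
  LRU total faults: 5
--- Optimal ---
  step 0: ref 1 -> FAULT, frames=[1,-,-] (faults so far: 1)
  step 1: ref 5 -> FAULT, frames=[1,5,-] (faults so far: 2)
  step 2: ref 4 -> FAULT, frames=[1,5,4] (faults so far: 3)
  step 3: ref 1 -> HIT, frames=[1,5,4] (faults so far: 3)
  step 4: ref 3 -> FAULT, evict 4, frames=[1,5,3] (faults so far: 4)
  step 5: ref 1 -> HIT, frames=[1,5,3] (faults so far: 4)
  step 6: ref 6 -> FAULT, evict 3, frames=[1,5,6] (faults so far: 5)
  step 7: ref 1 -> HIT, frames=[1,5,6] (faults so far: 5)
  step 8: ref 1 -> HIT, frames=[1,5,6] (faults so far: 5)
  step 9: ref 6 -> HIT, frames=[1,5,6] (faults so far: 5)
  step 10: ref 1 -> HIT, frames=[1,5,6] (faults so far: 5)
  step 11: ref 1 -> HIT, frames=[1,5,6] (faults so far: 5)
  step 12: ref 1 -> HIT, frames=[1,5,6] (faults so far: 5)
  step 13: ref 1 -> HIT, frames=[1,5,6] (faults so far: 5)
  step 14: ref 1 -> HIT, frames=[1,5,6] (faults so far: 5)
  Optimal total faults: 5

Answer: 6 5 5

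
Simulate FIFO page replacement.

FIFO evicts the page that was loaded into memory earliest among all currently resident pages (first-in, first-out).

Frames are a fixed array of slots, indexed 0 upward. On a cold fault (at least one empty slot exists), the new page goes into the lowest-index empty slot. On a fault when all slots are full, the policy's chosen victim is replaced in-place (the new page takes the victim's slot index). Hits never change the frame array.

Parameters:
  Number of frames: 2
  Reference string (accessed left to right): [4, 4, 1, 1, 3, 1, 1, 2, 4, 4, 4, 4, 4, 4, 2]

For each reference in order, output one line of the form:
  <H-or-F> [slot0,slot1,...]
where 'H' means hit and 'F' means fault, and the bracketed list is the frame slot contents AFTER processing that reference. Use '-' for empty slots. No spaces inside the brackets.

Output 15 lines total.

F [4,-]
H [4,-]
F [4,1]
H [4,1]
F [3,1]
H [3,1]
H [3,1]
F [3,2]
F [4,2]
H [4,2]
H [4,2]
H [4,2]
H [4,2]
H [4,2]
H [4,2]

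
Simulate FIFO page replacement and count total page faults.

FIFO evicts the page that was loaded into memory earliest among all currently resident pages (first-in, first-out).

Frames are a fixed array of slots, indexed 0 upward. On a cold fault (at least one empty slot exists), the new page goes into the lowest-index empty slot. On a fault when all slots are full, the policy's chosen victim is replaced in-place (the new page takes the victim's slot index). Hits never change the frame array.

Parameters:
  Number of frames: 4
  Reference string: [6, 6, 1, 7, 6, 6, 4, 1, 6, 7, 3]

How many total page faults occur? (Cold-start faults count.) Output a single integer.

Step 0: ref 6 → FAULT, frames=[6,-,-,-]
Step 1: ref 6 → HIT, frames=[6,-,-,-]
Step 2: ref 1 → FAULT, frames=[6,1,-,-]
Step 3: ref 7 → FAULT, frames=[6,1,7,-]
Step 4: ref 6 → HIT, frames=[6,1,7,-]
Step 5: ref 6 → HIT, frames=[6,1,7,-]
Step 6: ref 4 → FAULT, frames=[6,1,7,4]
Step 7: ref 1 → HIT, frames=[6,1,7,4]
Step 8: ref 6 → HIT, frames=[6,1,7,4]
Step 9: ref 7 → HIT, frames=[6,1,7,4]
Step 10: ref 3 → FAULT (evict 6), frames=[3,1,7,4]
Total faults: 5

Answer: 5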